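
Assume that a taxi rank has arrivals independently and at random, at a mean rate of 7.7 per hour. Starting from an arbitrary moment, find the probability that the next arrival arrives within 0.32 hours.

Inter-arrival times are exponential with rate λ = 7.7 per hour.
P(T ≤ 0.32) = 1 − e^(−λt) = 1 − e^(−7.7 × 0.32) = 1 − e^(−2.464) ≈ 0.9149.

0.9149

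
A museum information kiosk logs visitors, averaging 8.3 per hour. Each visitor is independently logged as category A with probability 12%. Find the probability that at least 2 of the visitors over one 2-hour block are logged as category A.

Thinning: the visitors that are logged as category A themselves form a Poisson process with rate 0.12 × 8.3 = 0.996 per hour.
Over the interval, μ = 0.996 × 2 = 1.992 (a 2-hour block = 2 hours).
P(N ≥ 2) = 1 − P(N ≤ 1) ≈ 0.5918.

0.5918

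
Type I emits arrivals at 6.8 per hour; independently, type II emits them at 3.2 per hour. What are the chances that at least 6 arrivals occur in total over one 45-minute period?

Independent Poisson processes superpose: combined rate λ = 6.8 + 3.2 = 10 per hour.
Over the interval, μ = 10 × 0.75 = 7.5 (a 45-minute period = 0.75 hours).
P(N ≥ 6) = 1 − P(N ≤ 5) ≈ 0.7586.

0.7586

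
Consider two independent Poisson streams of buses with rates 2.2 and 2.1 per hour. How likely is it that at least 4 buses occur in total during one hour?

0.6228

Independent Poisson processes superpose: combined rate λ = 2.2 + 2.1 = 4.3 per hour.
So μ = 4.3.
P(N ≥ 4) = 1 − P(N ≤ 3) ≈ 0.6228.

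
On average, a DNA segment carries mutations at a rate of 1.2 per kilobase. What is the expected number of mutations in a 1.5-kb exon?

E[N] = λt = 1.2 × 1.5 = 1.8 (a 1.5-kb exon = 1.5 kilobases).

1.8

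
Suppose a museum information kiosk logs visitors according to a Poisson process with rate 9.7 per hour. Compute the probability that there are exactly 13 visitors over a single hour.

0.0662

With mean μ = 9.7 per hour,
P(N = 13) = e^(−μ) μ^13/13! = e^(−9.7) · 9.7^13/6227020800 ≈ 0.0662.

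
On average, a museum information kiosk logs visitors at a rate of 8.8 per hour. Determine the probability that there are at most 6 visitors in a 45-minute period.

Over the interval, μ = 8.8 × 0.75 = 6.6 (a 45-minute period = 0.75 hours).
P(N ≤ 6) = Σ_{j=0}^{6} e^(−μ) μ^j/j! ≈ 0.5108.

0.5108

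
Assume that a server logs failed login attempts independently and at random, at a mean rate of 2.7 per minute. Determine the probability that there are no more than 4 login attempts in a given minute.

With mean μ = 2.7 per minute,
P(N ≤ 4) = Σ_{j=0}^{4} e^(−μ) μ^j/j! ≈ 0.8629.

0.8629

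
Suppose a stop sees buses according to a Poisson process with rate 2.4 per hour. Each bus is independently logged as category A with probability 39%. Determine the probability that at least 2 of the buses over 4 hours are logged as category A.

Thinning: the buses that are logged as category A themselves form a Poisson process with rate 0.39 × 2.4 = 0.936 per hour.
Over the interval, μ = 0.936 × 4 = 3.744 (4 hours).
P(N ≥ 2) = 1 − P(N ≤ 1) ≈ 0.8878.

0.8878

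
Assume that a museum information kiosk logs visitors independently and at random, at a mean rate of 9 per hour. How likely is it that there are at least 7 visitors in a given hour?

With mean μ = 9 per hour,
P(N ≥ 7) = 1 − P(N ≤ 6) = 1 − Σ_{j=0}^{6} e^(−μ) μ^j/j! ≈ 0.7932.

0.7932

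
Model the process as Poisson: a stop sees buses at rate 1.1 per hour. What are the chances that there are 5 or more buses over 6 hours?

0.7873

Over the interval, μ = 1.1 × 6 = 6.6 (6 hours).
P(N ≥ 5) = 1 − P(N ≤ 4) = 1 − Σ_{j=0}^{4} e^(−μ) μ^j/j! ≈ 0.7873.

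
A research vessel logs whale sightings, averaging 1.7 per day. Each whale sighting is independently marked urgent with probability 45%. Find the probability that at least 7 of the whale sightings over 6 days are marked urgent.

Thinning: the whale sightings that are marked urgent themselves form a Poisson process with rate 0.45 × 1.7 = 0.765 per day.
Over the interval, μ = 0.765 × 6 = 4.59 (6 days).
P(N ≥ 7) = 1 − P(N ≤ 6) ≈ 0.1807.

0.1807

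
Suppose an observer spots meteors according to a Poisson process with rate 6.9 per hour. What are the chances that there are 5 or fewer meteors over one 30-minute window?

Over the interval, μ = 6.9 × 0.5 = 3.45 (a 30-minute window = 0.5 hours).
P(N ≤ 5) = Σ_{j=0}^{5} e^(−μ) μ^j/j! ≈ 0.8642.

0.8642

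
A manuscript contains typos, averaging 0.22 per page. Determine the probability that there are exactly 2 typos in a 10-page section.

0.2681

Over the interval, μ = 0.22 × 10 = 2.2 (a 10-page section = 10 pages).
P(N = 2) = e^(−μ) μ^2/2! = e^(−2.2) · 2.2^2/2 ≈ 0.2681.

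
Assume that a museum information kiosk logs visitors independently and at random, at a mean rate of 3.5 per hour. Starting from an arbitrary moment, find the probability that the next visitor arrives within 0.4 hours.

Inter-arrival times are exponential with rate λ = 3.5 per hour.
P(T ≤ 0.4) = 1 − e^(−λt) = 1 − e^(−3.5 × 0.4) = 1 − e^(−1.4) ≈ 0.7534.

0.7534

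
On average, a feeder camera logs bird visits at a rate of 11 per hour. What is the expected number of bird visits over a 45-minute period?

E[N] = λt = 11 × 0.75 = 8.25 (a 45-minute period = 0.75 hours).

8.25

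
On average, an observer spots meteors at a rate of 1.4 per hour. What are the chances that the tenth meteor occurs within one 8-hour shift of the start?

0.6808

Over the interval, μ = 1.4 × 8 = 11.2 (an 8-hour shift = 8 hours).
The tenth arrival falls in the interval iff at least 10 events occur there: P(S_10 ≤ t) = P(N ≥ 10) = 1 − P(N ≤ 9) ≈ 0.6808.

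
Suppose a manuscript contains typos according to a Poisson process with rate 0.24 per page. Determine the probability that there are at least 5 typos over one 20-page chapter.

0.5237

Over the interval, μ = 0.24 × 20 = 4.8 (a 20-page chapter = 20 pages).
P(N ≥ 5) = 1 − P(N ≤ 4) = 1 − Σ_{j=0}^{4} e^(−μ) μ^j/j! ≈ 0.5237.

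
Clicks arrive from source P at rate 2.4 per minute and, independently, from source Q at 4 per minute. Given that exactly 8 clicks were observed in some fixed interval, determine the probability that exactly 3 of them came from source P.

Given the total, each event is independently from source P with probability p = λ_P/(λ_P+λ_Q) = 2.4/6.4 = 0.3750.
So K ~ Binomial(8, 2.4/6.4): P(K = 3) = C(8,3) · (2.4/6.4)^3 · (4/6.4)^5 ≈ 0.2816.

0.2816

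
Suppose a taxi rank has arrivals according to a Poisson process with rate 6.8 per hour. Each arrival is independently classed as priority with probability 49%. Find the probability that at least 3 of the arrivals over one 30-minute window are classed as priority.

Thinning: the arrivals that are classed as priority themselves form a Poisson process with rate 0.49 × 6.8 = 3.332 per hour.
Over the interval, μ = 3.332 × 0.5 = 1.666 (a 30-minute window = 0.5 hours).
P(N ≥ 3) = 1 − P(N ≤ 2) ≈ 0.2338.

0.2338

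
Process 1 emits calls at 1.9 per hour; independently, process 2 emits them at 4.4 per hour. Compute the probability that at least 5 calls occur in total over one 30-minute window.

Independent Poisson processes superpose: combined rate λ = 1.9 + 4.4 = 6.3 per hour.
Over the interval, μ = 6.3 × 0.5 = 3.15 (a 30-minute window = 0.5 hours).
P(N ≥ 5) = 1 − P(N ≤ 4) ≈ 0.2105.

0.2105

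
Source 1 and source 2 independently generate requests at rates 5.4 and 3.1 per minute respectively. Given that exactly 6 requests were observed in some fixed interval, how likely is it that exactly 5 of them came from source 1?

Given the total, each event is independently from source 1 with probability p = λ_1/(λ_1+λ_2) = 5.4/8.5 ≈ 0.6353.
So K ~ Binomial(6, 5.4/8.5): P(K = 5) = C(6,5) · (5.4/8.5)^5 · (3.1/8.5)^1 ≈ 0.2264.

0.2264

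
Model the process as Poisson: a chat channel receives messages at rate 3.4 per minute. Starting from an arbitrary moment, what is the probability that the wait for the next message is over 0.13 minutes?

The wait for the next event is exponential with rate λ = 3.4 per minute.
P(T > 0.13) = e^(−λt) = e^(−3.4 × 0.13) = e^(−0.442) ≈ 0.6427.

0.6427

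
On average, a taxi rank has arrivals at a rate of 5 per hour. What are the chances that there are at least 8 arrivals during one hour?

0.1334

With mean μ = 5 per hour,
P(N ≥ 8) = 1 − P(N ≤ 7) = 1 − Σ_{j=0}^{7} e^(−μ) μ^j/j! ≈ 0.1334.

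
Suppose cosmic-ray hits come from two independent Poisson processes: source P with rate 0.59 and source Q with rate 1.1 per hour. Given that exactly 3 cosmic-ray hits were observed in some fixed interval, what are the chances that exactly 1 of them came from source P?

Given the total, each event is independently from source P with probability p = λ_P/(λ_P+λ_Q) = 0.59/1.69 ≈ 0.3491.
So K ~ Binomial(3, 0.59/1.69): P(K = 1) = C(3,1) · (0.59/1.69)^1 · (1.1/1.69)^2 ≈ 0.4437.

0.4437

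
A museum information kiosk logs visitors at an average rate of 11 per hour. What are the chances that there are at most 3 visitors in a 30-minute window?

0.2017

Over the interval, μ = 11 × 0.5 = 5.5 (a 30-minute window = 0.5 hours).
P(N ≤ 3) = Σ_{j=0}^{3} e^(−μ) μ^j/j! ≈ 0.2017.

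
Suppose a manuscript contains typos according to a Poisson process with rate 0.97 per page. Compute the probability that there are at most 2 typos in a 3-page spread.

Over the interval, μ = 0.97 × 3 = 2.91 (a 3-page spread = 3 pages).
P(N ≤ 2) = Σ_{j=0}^{2} e^(−μ) μ^j/j! ≈ 0.4437.

0.4437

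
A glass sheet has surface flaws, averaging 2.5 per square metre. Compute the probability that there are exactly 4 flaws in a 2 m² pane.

0.1755

Over the interval, μ = 2.5 × 2 = 5 (a 2 m² pane = 2 square metres).
P(N = 4) = e^(−μ) μ^4/4! = e^(−5) · 5^4/24 ≈ 0.1755.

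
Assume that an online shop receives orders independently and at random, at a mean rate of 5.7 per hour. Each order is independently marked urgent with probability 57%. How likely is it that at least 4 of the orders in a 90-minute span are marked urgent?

Thinning: the orders that are marked urgent themselves form a Poisson process with rate 0.57 × 5.7 = 3.249 per hour.
Over the interval, μ = 3.249 × 1.5 = 4.8735 (a 90-minute span = 1.5 hours).
P(N ≥ 4) = 1 − P(N ≤ 3) ≈ 0.7168.

0.7168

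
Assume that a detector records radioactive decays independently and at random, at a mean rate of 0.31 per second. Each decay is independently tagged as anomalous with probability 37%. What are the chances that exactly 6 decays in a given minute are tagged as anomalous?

Thinning: the decays that are tagged as anomalous themselves form a Poisson process with rate 0.37 × 0.31 = 0.1147 per second.
Over the interval, μ = 0.1147 × 60 = 6.882 (a minute = 60 seconds).
P(N = 6) = e^(−6.882) · 6.882^6/6! ≈ 0.1514.

0.1514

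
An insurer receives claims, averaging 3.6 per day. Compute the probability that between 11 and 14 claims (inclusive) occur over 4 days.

0.3775

Over the interval, μ = 3.6 × 4 = 14.4 (4 days).
P(11 ≤ N ≤ 14) = Σ_{j=11}^{14} e^(−14.4) · 14.4^j/j! ≈ 0.3775.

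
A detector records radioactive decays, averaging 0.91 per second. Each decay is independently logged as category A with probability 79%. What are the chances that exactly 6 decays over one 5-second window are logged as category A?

Thinning: the decays that are logged as category A themselves form a Poisson process with rate 0.79 × 0.91 = 0.7189 per second.
Over the interval, μ = 0.7189 × 5 = 3.5945 (a 5-second window = 5 seconds).
P(N = 6) = e^(−3.5945) · 3.5945^6/6! ≈ 0.0823.

0.0823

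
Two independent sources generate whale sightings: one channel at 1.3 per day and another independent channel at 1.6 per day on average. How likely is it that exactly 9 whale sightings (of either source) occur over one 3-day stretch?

0.1311

Independent Poisson processes superpose: combined rate λ = 1.3 + 1.6 = 2.9 per day.
Over the interval, μ = 2.9 × 3 = 8.7 (a 3-day stretch = 3 days).
P(N = 9) = e^(−8.7) · 8.7^9/9! ≈ 0.1311.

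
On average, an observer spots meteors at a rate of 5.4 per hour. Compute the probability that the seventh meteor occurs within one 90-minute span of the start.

Over the interval, μ = 5.4 × 1.5 = 8.1 (a 90-minute span = 1.5 hours).
The seventh arrival falls in the interval iff at least 7 events occur there: P(S_7 ≤ t) = P(N ≥ 7) = 1 − P(N ≤ 6) ≈ 0.6987.

0.6987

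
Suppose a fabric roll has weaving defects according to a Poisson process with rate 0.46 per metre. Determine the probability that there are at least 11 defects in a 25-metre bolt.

Over the interval, μ = 0.46 × 25 = 11.5 (a 25-metre bolt = 25 metres).
P(N ≥ 11) = 1 − P(N ≤ 10) = 1 − Σ_{j=0}^{10} e^(−μ) μ^j/j! ≈ 0.5983.

0.5983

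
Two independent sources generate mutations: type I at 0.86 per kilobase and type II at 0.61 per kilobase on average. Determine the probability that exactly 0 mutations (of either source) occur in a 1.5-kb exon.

0.1103

Independent Poisson processes superpose: combined rate λ = 0.86 + 0.61 = 1.47 per kilobase.
Over the interval, μ = 1.47 × 1.5 = 2.205 (a 1.5-kb exon = 1.5 kilobases).
P(N = 0) = e^(−2.205) · 2.205^0/0! ≈ 0.1103.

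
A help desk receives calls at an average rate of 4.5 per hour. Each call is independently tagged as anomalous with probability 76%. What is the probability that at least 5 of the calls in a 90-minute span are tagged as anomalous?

Thinning: the calls that are tagged as anomalous themselves form a Poisson process with rate 0.76 × 4.5 = 3.42 per hour.
Over the interval, μ = 3.42 × 1.5 = 5.13 (a 90-minute span = 1.5 hours).
P(N ≥ 5) = 1 − P(N ≤ 4) ≈ 0.5820.

0.5820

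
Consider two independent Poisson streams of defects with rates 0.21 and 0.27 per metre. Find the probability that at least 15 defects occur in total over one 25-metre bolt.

Independent Poisson processes superpose: combined rate λ = 0.21 + 0.27 = 0.48 per metre.
Over the interval, μ = 0.48 × 25 = 12 (a 25-metre bolt = 25 metres).
P(N ≥ 15) = 1 − P(N ≤ 14) ≈ 0.2280.

0.2280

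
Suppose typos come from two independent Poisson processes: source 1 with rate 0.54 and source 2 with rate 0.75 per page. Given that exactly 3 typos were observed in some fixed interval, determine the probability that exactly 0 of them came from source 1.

Given the total, each event is independently from source 1 with probability p = λ_1/(λ_1+λ_2) = 0.54/1.29 ≈ 0.4186.
So K ~ Binomial(3, 0.54/1.29): P(K = 0) = C(3,0) · (0.54/1.29)^0 · (0.75/1.29)^3 ≈ 0.1965.

0.1965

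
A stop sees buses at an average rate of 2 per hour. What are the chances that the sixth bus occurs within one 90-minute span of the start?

0.0839

Over the interval, μ = 2 × 1.5 = 3 (a 90-minute span = 1.5 hours).
The sixth arrival falls in the interval iff at least 6 events occur there: P(S_6 ≤ t) = P(N ≥ 6) = 1 − P(N ≤ 5) ≈ 0.0839.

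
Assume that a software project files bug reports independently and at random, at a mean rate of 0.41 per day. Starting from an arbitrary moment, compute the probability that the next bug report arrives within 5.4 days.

0.8907

Inter-arrival times are exponential with rate λ = 0.41 per day.
P(T ≤ 5.4) = 1 − e^(−λt) = 1 − e^(−0.41 × 5.4) = 1 − e^(−2.214) ≈ 0.8907.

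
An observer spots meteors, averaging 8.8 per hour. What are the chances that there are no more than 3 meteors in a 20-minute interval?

0.6622

Over the interval, μ = 8.8 × 1/3 ≈ 2.93333 (a 20-minute interval = 1/3 hours).
P(N ≤ 3) = Σ_{j=0}^{3} e^(−μ) μ^j/j! ≈ 0.6622.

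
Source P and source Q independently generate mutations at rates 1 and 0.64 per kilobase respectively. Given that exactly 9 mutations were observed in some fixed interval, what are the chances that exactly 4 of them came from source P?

Given the total, each event is independently from source P with probability p = λ_P/(λ_P+λ_Q) = 1/1.64 ≈ 0.6098.
So K ~ Binomial(9, 1/1.64): P(K = 4) = C(9,4) · (1/1.64)^4 · (0.64/1.64)^5 ≈ 0.1576.

0.1576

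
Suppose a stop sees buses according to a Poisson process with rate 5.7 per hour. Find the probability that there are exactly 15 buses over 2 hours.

0.0611

Over the interval, μ = 5.7 × 2 = 11.4 (2 hours).
P(N = 15) = e^(−μ) μ^15/15! = e^(−11.4) · 11.4^15/1307674368000 ≈ 0.0611.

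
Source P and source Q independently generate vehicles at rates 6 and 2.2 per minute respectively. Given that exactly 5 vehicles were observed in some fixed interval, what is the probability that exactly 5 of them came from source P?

0.2097

Given the total, each event is independently from source P with probability p = λ_P/(λ_P+λ_Q) = 6/8.2 ≈ 0.7317.
So K ~ Binomial(5, 6/8.2): P(K = 5) = C(5,5) · (6/8.2)^5 · (2.2/8.2)^0 ≈ 0.2097.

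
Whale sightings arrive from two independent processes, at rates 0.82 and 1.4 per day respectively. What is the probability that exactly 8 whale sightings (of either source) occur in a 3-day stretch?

Independent Poisson processes superpose: combined rate λ = 0.82 + 1.4 = 2.22 per day.
Over the interval, μ = 2.22 × 3 = 6.66 (a 3-day stretch = 3 days).
P(N = 8) = e^(−6.66) · 6.66^8/8! ≈ 0.1230.

0.1230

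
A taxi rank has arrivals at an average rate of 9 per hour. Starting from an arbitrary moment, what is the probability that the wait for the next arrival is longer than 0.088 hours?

0.4529

The wait for the next event is exponential with rate λ = 9 per hour.
P(T > 0.088) = e^(−λt) = e^(−9 × 0.088) = e^(−0.792) ≈ 0.4529.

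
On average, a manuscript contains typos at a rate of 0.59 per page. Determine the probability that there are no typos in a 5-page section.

Over the interval, μ = 0.59 × 5 = 2.95 (a 5-page section = 5 pages).
P(N = 0) = e^(−μ) μ^0/0! = e^(−2.95) · 2.95^0/1 ≈ 0.0523.

0.0523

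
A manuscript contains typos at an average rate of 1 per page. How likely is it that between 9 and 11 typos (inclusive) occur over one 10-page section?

0.3640

Over the interval, μ = 1 × 10 = 10 (a 10-page section = 10 pages).
P(9 ≤ N ≤ 11) = Σ_{j=9}^{11} e^(−10) · 10^j/j! ≈ 0.3640.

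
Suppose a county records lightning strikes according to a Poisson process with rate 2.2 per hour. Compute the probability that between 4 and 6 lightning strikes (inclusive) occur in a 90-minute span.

Over the interval, μ = 2.2 × 1.5 = 3.3 (a 90-minute span = 1.5 hours).
P(4 ≤ N ≤ 6) = Σ_{j=4}^{6} e^(−3.3) · 3.3^j/j! ≈ 0.3687.

0.3687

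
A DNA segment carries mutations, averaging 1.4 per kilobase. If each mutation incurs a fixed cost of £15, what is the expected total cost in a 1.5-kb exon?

E[N] = 1.4 × 1.5 = 2.1 (a 1.5-kb exon = 1.5 kilobases); E[cost] = 2.1 × £15 = £31.5.

£31.5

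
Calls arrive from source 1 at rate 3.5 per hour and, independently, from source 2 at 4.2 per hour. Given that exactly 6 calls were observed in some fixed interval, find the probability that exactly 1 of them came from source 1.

0.1317

Given the total, each event is independently from source 1 with probability p = λ_1/(λ_1+λ_2) = 3.5/7.7 ≈ 0.4545.
So K ~ Binomial(6, 3.5/7.7): P(K = 1) = C(6,1) · (3.5/7.7)^1 · (4.2/7.7)^5 ≈ 0.1317.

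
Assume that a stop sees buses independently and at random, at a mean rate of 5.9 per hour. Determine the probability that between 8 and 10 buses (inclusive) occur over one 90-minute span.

Over the interval, μ = 5.9 × 1.5 = 8.85 (a 90-minute span = 1.5 hours).
P(8 ≤ N ≤ 10) = Σ_{j=8}^{10} e^(−8.85) · 8.85^j/j! ≈ 0.3819.

0.3819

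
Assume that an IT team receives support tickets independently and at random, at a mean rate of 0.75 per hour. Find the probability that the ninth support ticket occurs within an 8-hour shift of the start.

0.1528

Over the interval, μ = 0.75 × 8 = 6 (an 8-hour shift = 8 hours).
The ninth arrival falls in the interval iff at least 9 events occur there: P(S_9 ≤ t) = P(N ≥ 9) = 1 − P(N ≤ 8) ≈ 0.1528.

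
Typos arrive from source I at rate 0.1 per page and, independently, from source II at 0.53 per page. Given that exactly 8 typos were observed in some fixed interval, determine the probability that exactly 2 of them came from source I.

Given the total, each event is independently from source I with probability p = λ_I/(λ_I+λ_II) = 0.1/0.63 ≈ 0.1587.
So K ~ Binomial(8, 0.1/0.63): P(K = 2) = C(8,2) · (0.1/0.63)^2 · (0.53/0.63)^6 ≈ 0.2501.

0.2501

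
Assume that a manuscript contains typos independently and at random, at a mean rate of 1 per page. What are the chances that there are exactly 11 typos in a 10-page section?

0.1137

Over the interval, μ = 1 × 10 = 10 (a 10-page section = 10 pages).
P(N = 11) = e^(−μ) μ^11/11! = e^(−10) · 10^11/39916800 ≈ 0.1137.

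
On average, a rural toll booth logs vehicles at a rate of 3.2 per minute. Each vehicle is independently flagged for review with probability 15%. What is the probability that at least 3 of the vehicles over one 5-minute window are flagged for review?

0.4303

Thinning: the vehicles that are flagged for review themselves form a Poisson process with rate 0.15 × 3.2 = 0.48 per minute.
Over the interval, μ = 0.48 × 5 = 2.4 (a 5-minute window = 5 minutes).
P(N ≥ 3) = 1 − P(N ≤ 2) ≈ 0.4303.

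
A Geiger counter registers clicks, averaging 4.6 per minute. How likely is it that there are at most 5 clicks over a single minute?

0.6858

With mean μ = 4.6 per minute,
P(N ≤ 5) = Σ_{j=0}^{5} e^(−μ) μ^j/j! ≈ 0.6858.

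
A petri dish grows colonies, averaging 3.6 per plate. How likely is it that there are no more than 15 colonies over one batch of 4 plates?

Over the interval, μ = 3.6 × 4 = 14.4 (a batch of 4 plates = 4 plates).
P(N ≤ 15) = Σ_{j=0}^{15} e^(−μ) μ^j/j! ≈ 0.6293.

0.6293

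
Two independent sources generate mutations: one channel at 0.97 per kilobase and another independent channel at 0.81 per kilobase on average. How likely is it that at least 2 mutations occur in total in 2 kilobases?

Independent Poisson processes superpose: combined rate λ = 0.97 + 0.81 = 1.78 per kilobase.
Over the interval, μ = 1.78 × 2 = 3.56 (2 kilobases).
P(N ≥ 2) = 1 − P(N ≤ 1) ≈ 0.8703.

0.8703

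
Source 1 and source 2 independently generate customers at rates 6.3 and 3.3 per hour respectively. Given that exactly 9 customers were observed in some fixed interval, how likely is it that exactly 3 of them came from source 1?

0.0392

Given the total, each event is independently from source 1 with probability p = λ_1/(λ_1+λ_2) = 6.3/9.6 ≈ 0.6562.
So K ~ Binomial(9, 6.3/9.6): P(K = 3) = C(9,3) · (6.3/9.6)^3 · (3.3/9.6)^6 ≈ 0.0392.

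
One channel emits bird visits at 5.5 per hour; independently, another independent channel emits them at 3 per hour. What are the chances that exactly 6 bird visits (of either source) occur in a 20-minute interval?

Independent Poisson processes superpose: combined rate λ = 5.5 + 3 = 8.5 per hour.
Over the interval, μ = 8.5 × 1/3 ≈ 2.83333 (a 20-minute interval = 1/3 hours).
P(N = 6) = e^(−2.83333) · 2.83333^6/6! ≈ 0.0423.

0.0423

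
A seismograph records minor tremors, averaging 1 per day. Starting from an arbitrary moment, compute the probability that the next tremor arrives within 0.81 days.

Inter-arrival times are exponential with rate λ = 1 per day.
P(T ≤ 0.81) = 1 − e^(−λt) = 1 − e^(−1 × 0.81) = 1 − e^(−0.81) ≈ 0.5551.

0.5551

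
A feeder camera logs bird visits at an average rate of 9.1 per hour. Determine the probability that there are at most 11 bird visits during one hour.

With mean μ = 9.1 per hour,
P(N ≤ 11) = Σ_{j=0}^{11} e^(−μ) μ^j/j! ≈ 0.7932.

0.7932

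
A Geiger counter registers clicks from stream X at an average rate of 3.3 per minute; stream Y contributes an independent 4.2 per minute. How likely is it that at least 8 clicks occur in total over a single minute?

Independent Poisson processes superpose: combined rate λ = 3.3 + 4.2 = 7.5 per minute.
So μ = 7.5.
P(N ≥ 8) = 1 − P(N ≤ 7) ≈ 0.4754.

0.4754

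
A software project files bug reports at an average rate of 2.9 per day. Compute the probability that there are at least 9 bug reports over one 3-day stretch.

Over the interval, μ = 2.9 × 3 = 8.7 (a 3-day stretch = 3 days).
P(N ≥ 9) = 1 − P(N ≤ 8) = 1 − Σ_{j=0}^{8} e^(−μ) μ^j/j! ≈ 0.5042.

0.5042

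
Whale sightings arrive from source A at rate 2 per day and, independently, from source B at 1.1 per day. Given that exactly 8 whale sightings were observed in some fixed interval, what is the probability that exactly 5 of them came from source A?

Given the total, each event is independently from source A with probability p = λ_A/(λ_A+λ_B) = 2/3.1 ≈ 0.6452.
So K ~ Binomial(8, 2/3.1): P(K = 5) = C(8,5) · (2/3.1)^5 · (1.1/3.1)^3 ≈ 0.2797.

0.2797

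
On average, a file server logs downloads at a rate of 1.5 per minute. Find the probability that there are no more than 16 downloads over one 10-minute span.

0.6641

Over the interval, μ = 1.5 × 10 = 15 (a 10-minute span = 10 minutes).
P(N ≤ 16) = Σ_{j=0}^{16} e^(−μ) μ^j/j! ≈ 0.6641.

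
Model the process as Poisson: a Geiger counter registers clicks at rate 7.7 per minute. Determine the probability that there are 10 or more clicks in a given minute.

0.2469

With mean μ = 7.7 per minute,
P(N ≥ 10) = 1 − P(N ≤ 9) = 1 − Σ_{j=0}^{9} e^(−μ) μ^j/j! ≈ 0.2469.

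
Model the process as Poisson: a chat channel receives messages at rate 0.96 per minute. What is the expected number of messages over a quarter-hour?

14.4

E[N] = λt = 0.96 × 15 = 14.4 (a quarter-hour = 15 minutes).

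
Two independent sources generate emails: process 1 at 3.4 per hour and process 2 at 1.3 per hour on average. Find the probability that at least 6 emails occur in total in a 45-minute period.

Independent Poisson processes superpose: combined rate λ = 3.4 + 1.3 = 4.7 per hour.
Over the interval, μ = 4.7 × 0.75 = 3.525 (a 45-minute period = 0.75 hours).
P(N ≥ 6) = 1 − P(N ≤ 5) ≈ 0.1457.

0.1457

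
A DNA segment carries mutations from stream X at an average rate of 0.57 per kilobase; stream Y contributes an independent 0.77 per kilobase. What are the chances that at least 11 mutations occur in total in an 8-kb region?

Independent Poisson processes superpose: combined rate λ = 0.57 + 0.77 = 1.34 per kilobase.
Over the interval, μ = 1.34 × 8 = 10.72 (an 8-kb region = 8 kilobases).
P(N ≥ 11) = 1 − P(N ≤ 10) ≈ 0.5063.

0.5063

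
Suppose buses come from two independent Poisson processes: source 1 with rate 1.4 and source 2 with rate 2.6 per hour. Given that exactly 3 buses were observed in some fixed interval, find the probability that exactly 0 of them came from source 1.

0.2746

Given the total, each event is independently from source 1 with probability p = λ_1/(λ_1+λ_2) = 1.4/4 = 0.3500.
So K ~ Binomial(3, 1.4/4): P(K = 0) = C(3,0) · (1.4/4)^0 · (2.6/4)^3 ≈ 0.2746.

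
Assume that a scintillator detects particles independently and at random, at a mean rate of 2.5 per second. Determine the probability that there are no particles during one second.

0.0821

With mean μ = 2.5 per second,
P(N = 0) = e^(−μ) μ^0/0! = e^(−2.5) · 2.5^0/1 ≈ 0.0821.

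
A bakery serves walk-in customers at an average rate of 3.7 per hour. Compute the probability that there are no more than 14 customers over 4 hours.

0.4863

Over the interval, μ = 3.7 × 4 = 14.8 (4 hours).
P(N ≤ 14) = Σ_{j=0}^{14} e^(−μ) μ^j/j! ≈ 0.4863.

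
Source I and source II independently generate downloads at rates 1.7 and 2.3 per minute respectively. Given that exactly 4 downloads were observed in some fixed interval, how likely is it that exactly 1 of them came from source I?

Given the total, each event is independently from source I with probability p = λ_I/(λ_I+λ_II) = 1.7/4 = 0.4250.
So K ~ Binomial(4, 1.7/4): P(K = 1) = C(4,1) · (1.7/4)^1 · (2.3/4)^3 ≈ 0.3232.

0.3232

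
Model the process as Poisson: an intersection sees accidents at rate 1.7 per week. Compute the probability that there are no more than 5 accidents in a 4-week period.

Over the interval, μ = 1.7 × 4 = 6.8 (a 4-week period = 4 weeks).
P(N ≤ 5) = Σ_{j=0}^{5} e^(−μ) μ^j/j! ≈ 0.3270.

0.3270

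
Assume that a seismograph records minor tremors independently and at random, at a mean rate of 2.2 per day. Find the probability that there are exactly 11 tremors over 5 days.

0.1194

Over the interval, μ = 2.2 × 5 = 11 (5 days).
P(N = 11) = e^(−μ) μ^11/11! = e^(−11) · 11^11/39916800 ≈ 0.1194.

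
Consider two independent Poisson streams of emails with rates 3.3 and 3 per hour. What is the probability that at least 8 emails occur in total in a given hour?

Independent Poisson processes superpose: combined rate λ = 3.3 + 3 = 6.3 per hour.
So μ = 6.3.
P(N ≥ 8) = 1 − P(N ≤ 7) ≈ 0.2983.

0.2983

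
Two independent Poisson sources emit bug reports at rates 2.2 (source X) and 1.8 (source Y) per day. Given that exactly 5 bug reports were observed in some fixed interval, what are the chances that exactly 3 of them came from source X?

Given the total, each event is independently from source X with probability p = λ_X/(λ_X+λ_Y) = 2.2/4 = 0.5500.
So K ~ Binomial(5, 2.2/4): P(K = 3) = C(5,3) · (2.2/4)^3 · (1.8/4)^2 ≈ 0.3369.

0.3369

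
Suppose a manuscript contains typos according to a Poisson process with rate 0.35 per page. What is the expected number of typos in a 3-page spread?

E[N] = λt = 0.35 × 3 = 1.05 (a 3-page spread = 3 pages).

1.05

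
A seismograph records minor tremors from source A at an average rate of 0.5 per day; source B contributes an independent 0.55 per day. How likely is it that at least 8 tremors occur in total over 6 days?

Independent Poisson processes superpose: combined rate λ = 0.5 + 0.55 = 1.05 per day.
Over the interval, μ = 1.05 × 6 = 6.3 (6 days).
P(N ≥ 8) = 1 − P(N ≤ 7) ≈ 0.2983.

0.2983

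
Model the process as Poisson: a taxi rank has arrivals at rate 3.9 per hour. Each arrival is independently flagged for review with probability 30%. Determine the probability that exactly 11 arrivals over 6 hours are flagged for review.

0.0457

Thinning: the arrivals that are flagged for review themselves form a Poisson process with rate 0.3 × 3.9 = 1.17 per hour.
Over the interval, μ = 1.17 × 6 = 7.02 (6 hours).
P(N = 11) = e^(−7.02) · 7.02^11/11! ≈ 0.0457.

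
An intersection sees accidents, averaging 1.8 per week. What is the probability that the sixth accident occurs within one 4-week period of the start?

Over the interval, μ = 1.8 × 4 = 7.2 (a 4-week period = 4 weeks).
The sixth arrival falls in the interval iff at least 6 events occur there: P(S_6 ≤ t) = P(N ≥ 6) = 1 − P(N ≤ 5) ≈ 0.7241.

0.7241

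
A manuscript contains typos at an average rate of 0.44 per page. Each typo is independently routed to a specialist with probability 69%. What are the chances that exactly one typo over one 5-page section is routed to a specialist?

0.3327

Thinning: the typos that are routed to a specialist themselves form a Poisson process with rate 0.69 × 0.44 = 0.3036 per page.
Over the interval, μ = 0.3036 × 5 = 1.518 (a 5-page section = 5 pages).
P(N = 1) = e^(−1.518) · 1.518^1/1! ≈ 0.3327.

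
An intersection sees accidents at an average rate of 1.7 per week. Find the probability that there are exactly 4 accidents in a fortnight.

0.1858

Over the interval, μ = 1.7 × 2 = 3.4 (a fortnight = 2 weeks).
P(N = 4) = e^(−μ) μ^4/4! = e^(−3.4) · 3.4^4/24 ≈ 0.1858.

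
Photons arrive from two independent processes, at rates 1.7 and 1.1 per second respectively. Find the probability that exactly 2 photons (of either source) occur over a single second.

0.2384

Independent Poisson processes superpose: combined rate λ = 1.7 + 1.1 = 2.8 per second.
So μ = 2.8.
P(N = 2) = e^(−2.8) · 2.8^2/2! ≈ 0.2384.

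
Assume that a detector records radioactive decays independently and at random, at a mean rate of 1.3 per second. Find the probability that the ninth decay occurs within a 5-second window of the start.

Over the interval, μ = 1.3 × 5 = 6.5 (a 5-second window = 5 seconds).
The ninth arrival falls in the interval iff at least 9 events occur there: P(S_9 ≤ t) = P(N ≥ 9) = 1 − P(N ≤ 8) ≈ 0.2084.

0.2084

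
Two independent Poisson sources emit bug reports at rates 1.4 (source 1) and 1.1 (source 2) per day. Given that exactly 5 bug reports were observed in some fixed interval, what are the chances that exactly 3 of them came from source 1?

0.3400

Given the total, each event is independently from source 1 with probability p = λ_1/(λ_1+λ_2) = 1.4/2.5 = 0.5600.
So K ~ Binomial(5, 1.4/2.5): P(K = 3) = C(5,3) · (1.4/2.5)^3 · (1.1/2.5)^2 ≈ 0.3400.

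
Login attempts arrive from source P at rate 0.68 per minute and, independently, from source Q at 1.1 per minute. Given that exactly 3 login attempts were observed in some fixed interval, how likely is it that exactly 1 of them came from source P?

0.4377

Given the total, each event is independently from source P with probability p = λ_P/(λ_P+λ_Q) = 0.68/1.78 ≈ 0.3820.
So K ~ Binomial(3, 0.68/1.78): P(K = 1) = C(3,1) · (0.68/1.78)^1 · (1.1/1.78)^2 ≈ 0.4377.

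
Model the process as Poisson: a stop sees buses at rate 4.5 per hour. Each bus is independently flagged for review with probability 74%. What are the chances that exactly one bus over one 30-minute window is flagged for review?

0.3150

Thinning: the buses that are flagged for review themselves form a Poisson process with rate 0.74 × 4.5 = 3.33 per hour.
Over the interval, μ = 3.33 × 0.5 = 1.665 (a 30-minute window = 0.5 hours).
P(N = 1) = e^(−1.665) · 1.665^1/1! ≈ 0.3150.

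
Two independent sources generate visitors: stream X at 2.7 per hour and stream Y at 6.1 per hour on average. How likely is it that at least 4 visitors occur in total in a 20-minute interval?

Independent Poisson processes superpose: combined rate λ = 2.7 + 6.1 = 8.8 per hour.
Over the interval, μ = 8.8 × 1/3 ≈ 2.93333 (a 20-minute interval = 1/3 hours).
P(N ≥ 4) = 1 − P(N ≤ 3) ≈ 0.3378.

0.3378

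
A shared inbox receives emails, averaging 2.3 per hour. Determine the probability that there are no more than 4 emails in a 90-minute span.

Over the interval, μ = 2.3 × 1.5 = 3.45 (a 90-minute span = 1.5 hours).
P(N ≤ 4) = Σ_{j=0}^{4} e^(−μ) μ^j/j! ≈ 0.7349.

0.7349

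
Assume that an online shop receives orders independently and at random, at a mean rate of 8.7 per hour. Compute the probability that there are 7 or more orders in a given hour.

0.7645

With mean μ = 8.7 per hour,
P(N ≥ 7) = 1 − P(N ≤ 6) = 1 − Σ_{j=0}^{6} e^(−μ) μ^j/j! ≈ 0.7645.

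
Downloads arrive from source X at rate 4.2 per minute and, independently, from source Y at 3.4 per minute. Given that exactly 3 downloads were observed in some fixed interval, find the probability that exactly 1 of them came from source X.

0.3318

Given the total, each event is independently from source X with probability p = λ_X/(λ_X+λ_Y) = 4.2/7.6 ≈ 0.5526.
So K ~ Binomial(3, 4.2/7.6): P(K = 1) = C(3,1) · (4.2/7.6)^1 · (3.4/7.6)^2 ≈ 0.3318.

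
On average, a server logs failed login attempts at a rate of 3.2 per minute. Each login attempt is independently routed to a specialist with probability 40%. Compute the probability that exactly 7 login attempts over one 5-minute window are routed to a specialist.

Thinning: the login attempts that are routed to a specialist themselves form a Poisson process with rate 0.4 × 3.2 = 1.28 per minute.
Over the interval, μ = 1.28 × 5 = 6.4 (a 5-minute window = 5 minutes).
P(N = 7) = e^(−6.4) · 6.4^7/7! ≈ 0.1450.

0.1450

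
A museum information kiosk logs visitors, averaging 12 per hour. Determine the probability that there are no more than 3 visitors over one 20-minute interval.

0.4335

Over the interval, μ = 12 × 1/3 = 4 (a 20-minute interval = 1/3 hours).
P(N ≤ 3) = Σ_{j=0}^{3} e^(−μ) μ^j/j! ≈ 0.4335.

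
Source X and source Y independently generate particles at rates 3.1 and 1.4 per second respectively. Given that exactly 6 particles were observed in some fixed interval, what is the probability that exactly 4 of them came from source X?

0.3270

Given the total, each event is independently from source X with probability p = λ_X/(λ_X+λ_Y) = 3.1/4.5 ≈ 0.6889.
So K ~ Binomial(6, 3.1/4.5): P(K = 4) = C(6,4) · (3.1/4.5)^4 · (1.4/4.5)^2 ≈ 0.3270.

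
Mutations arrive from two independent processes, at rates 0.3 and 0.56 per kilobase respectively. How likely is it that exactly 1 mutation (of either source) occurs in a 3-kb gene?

0.1955

Independent Poisson processes superpose: combined rate λ = 0.3 + 0.56 = 0.86 per kilobase.
Over the interval, μ = 0.86 × 3 = 2.58 (a 3-kb gene = 3 kilobases).
P(N = 1) = e^(−2.58) · 2.58^1/1! ≈ 0.1955.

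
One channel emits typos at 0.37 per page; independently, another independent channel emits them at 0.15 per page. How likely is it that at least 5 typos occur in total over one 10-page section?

Independent Poisson processes superpose: combined rate λ = 0.37 + 0.15 = 0.52 per page.
Over the interval, μ = 0.52 × 10 = 5.2 (a 10-page section = 10 pages).
P(N ≥ 5) = 1 − P(N ≤ 4) ≈ 0.5939.

0.5939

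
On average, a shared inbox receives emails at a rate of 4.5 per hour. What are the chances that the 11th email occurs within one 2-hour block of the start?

0.2940

Over the interval, μ = 4.5 × 2 = 9 (a 2-hour block = 2 hours).
The 11th arrival falls in the interval iff at least 11 events occur there: P(S_11 ≤ t) = P(N ≥ 11) = 1 − P(N ≤ 10) ≈ 0.2940.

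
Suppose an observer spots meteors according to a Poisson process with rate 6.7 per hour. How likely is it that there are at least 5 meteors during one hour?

With mean μ = 6.7 per hour,
P(N ≥ 5) = 1 − P(N ≤ 4) = 1 − Σ_{j=0}^{4} e^(−μ) μ^j/j! ≈ 0.7978.

0.7978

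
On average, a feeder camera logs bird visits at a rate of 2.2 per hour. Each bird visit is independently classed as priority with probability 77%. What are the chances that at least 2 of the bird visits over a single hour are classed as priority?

Thinning: the bird visits that are classed as priority themselves form a Poisson process with rate 0.77 × 2.2 = 1.694 per hour.
So μ = 1.694.
P(N ≥ 2) = 1 − P(N ≤ 1) ≈ 0.5049.

0.5049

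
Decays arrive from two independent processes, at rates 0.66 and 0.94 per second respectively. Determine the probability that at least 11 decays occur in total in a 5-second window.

0.1841

Independent Poisson processes superpose: combined rate λ = 0.66 + 0.94 = 1.6 per second.
Over the interval, μ = 1.6 × 5 = 8 (a 5-second window = 5 seconds).
P(N ≥ 11) = 1 − P(N ≤ 10) ≈ 0.1841.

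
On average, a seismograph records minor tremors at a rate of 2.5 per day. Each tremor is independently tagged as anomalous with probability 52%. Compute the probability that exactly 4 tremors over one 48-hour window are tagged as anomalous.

0.1414

Thinning: the tremors that are tagged as anomalous themselves form a Poisson process with rate 0.52 × 2.5 = 1.3 per day.
Over the interval, μ = 1.3 × 2 = 2.6 (a 48-hour window = 2 days).
P(N = 4) = e^(−2.6) · 2.6^4/4! ≈ 0.1414.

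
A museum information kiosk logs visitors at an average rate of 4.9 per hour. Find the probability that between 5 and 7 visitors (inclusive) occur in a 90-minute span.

Over the interval, μ = 4.9 × 1.5 = 7.35 (a 90-minute span = 1.5 hours).
P(5 ≤ N ≤ 7) = Σ_{j=5}^{7} e^(−7.35) · 7.35^j/j! ≈ 0.4033.

0.4033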